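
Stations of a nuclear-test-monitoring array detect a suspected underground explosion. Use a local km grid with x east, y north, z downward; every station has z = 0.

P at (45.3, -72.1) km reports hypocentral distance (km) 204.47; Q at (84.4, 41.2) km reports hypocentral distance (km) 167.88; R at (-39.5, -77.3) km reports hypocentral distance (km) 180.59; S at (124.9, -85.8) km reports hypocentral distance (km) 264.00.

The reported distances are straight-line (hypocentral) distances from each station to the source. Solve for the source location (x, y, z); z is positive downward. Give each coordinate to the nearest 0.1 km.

x ≈ -61.3 km, y ≈ 88.2 km, depth ≈ 68.9 km

Each station gives a sphere (x−x_i)² + (y−y_i)² + z² = d_i² (stations at z=0).
Subtracting the P sphere from Q and R: z² cancels, leaving linear equations in x and y:
78.2 x + 226.6 y = 15194.59
-169.6 x − 10.4 y = 9480.27
Solving: x ≈ -61.307, y ≈ 88.212 km (keep extra digits for the depth step; rounded: -61.3, 88.2).
Then from the P sphere: z² = 204.47² − (x − 45.3)² − (y + 72.1)² with x = -61.307, y = 88.212, so z ≈ 68.869 ≈ 68.9 km.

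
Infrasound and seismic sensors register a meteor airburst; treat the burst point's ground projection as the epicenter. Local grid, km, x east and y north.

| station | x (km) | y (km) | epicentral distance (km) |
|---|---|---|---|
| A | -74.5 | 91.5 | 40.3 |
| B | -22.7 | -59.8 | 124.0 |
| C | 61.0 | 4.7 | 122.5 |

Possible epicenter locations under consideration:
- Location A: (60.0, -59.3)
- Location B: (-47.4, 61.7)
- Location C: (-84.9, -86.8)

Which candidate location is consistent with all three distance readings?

Location B

For each candidate, compare |candidate − station| to the reported distance:
Location A: residuals A 161.8, B 41.3, C 58.5 → max 161.8 km
Location B: residuals A 0.0, B 0.0, C 0.0 → max 0.0 km
Location C: residuals A 138.3, B 56.2, C 49.7 → max 138.3 km
Only Location B has all residuals ≈ 0.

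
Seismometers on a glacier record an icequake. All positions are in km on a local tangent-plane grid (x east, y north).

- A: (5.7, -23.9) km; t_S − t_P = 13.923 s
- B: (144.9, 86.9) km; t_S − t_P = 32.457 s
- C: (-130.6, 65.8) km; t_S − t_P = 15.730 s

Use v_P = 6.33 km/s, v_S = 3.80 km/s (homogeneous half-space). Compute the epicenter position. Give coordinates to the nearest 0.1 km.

x ≈ -112.9 km, y ≈ -82.7 km

Distance from S−P lag: d = Δt · v_P v_S / (v_P − v_S) = Δt · (6.33·3.80)/(6.33−3.80) ≈ 9.5075·Δt.
So d_A = 132.37, d_B = 308.59, d_C = 149.55 km.
Circle about each station: (x − 5.7)² + (y + 23.9)² = 132.37²; (x − 144.9)² + (y − 86.9)² = 308.59²; (x + 130.6)² + (y − 65.8)² = 149.55².
Subtracting the A equation from the B and C equations removes the quadratic terms:
278.4 x + 221.6 y = -49762.05
-272.6 x + 179.4 y = 15938.91
Solving the 2×2 system: x ≈ -112.9, y ≈ -82.7 km.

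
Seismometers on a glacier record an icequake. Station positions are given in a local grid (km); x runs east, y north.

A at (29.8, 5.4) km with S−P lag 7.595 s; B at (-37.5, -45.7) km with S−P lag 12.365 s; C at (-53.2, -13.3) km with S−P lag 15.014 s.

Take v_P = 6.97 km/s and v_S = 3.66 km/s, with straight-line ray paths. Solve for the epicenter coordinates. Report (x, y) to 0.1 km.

Distance from S−P lag: d = Δt · v_P v_S / (v_P − v_S) = Δt · (6.97·3.66)/(6.97−3.66) ≈ 7.7070·Δt.
So d_A = 58.53, d_B = 95.30, d_C = 115.71 km.
Circle about each station: (x − 29.8)² + (y − 5.4)² = 58.53²; (x + 37.5)² + (y + 45.7)² = 95.30²; (x + 53.2)² + (y + 13.3)² = 115.71².
Subtracting the A equation from the B and C equations removes the quadratic terms:
-134.6 x − 102.2 y = -3078.79
-166.0 x − 37.4 y = -7873.11
Solving the 2×2 system: x ≈ 57.8, y ≈ -46.0 km.

x ≈ 57.8 km, y ≈ -46.0 km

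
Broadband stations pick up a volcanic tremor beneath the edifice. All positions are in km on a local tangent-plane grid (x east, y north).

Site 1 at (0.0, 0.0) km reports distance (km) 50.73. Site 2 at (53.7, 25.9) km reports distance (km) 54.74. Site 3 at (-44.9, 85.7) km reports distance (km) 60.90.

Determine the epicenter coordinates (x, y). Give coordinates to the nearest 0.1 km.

Circle about each station: x² + y² = 50.73²; (x − 53.7)² + (y − 25.9)² = 54.74²; (x + 44.9)² + (y − 85.7)² = 60.90².
Subtracting pairs of circle equations eliminates x²+y² and gives linear equations (the radical axes):
107.4 x + 51.8 y = 3131.57
-89.8 x + 171.4 y = 8225.22
Solving the 2×2 system: x ≈ 4.8, y ≈ 50.5 km.
Check against Site 1 (with the unrounded x, y): √(x²+y²) = 50.73 ≈ 50.73 km. ✓

(4.8, 50.5)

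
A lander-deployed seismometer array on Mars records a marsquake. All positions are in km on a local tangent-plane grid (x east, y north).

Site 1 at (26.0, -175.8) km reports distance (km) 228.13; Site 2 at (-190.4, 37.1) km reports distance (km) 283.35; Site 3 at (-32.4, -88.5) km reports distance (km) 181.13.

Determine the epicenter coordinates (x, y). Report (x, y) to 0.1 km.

(92.9, 42.3)

Circle about each station: (x − 26.0)² + (y + 175.8)² = 228.13²; (x + 190.4)² + (y − 37.1)² = 283.35²; (x + 32.4)² + (y + 88.5)² = 181.13².
Subtracting the Site 1 equation from the Site 2 and Site 3 equations removes the quadratic terms:
-432.8 x + 425.8 y = -22197.00
-116.8 x + 174.6 y = -3464.41
Solving the 2×2 system: x ≈ 92.9, y ≈ 42.3 km.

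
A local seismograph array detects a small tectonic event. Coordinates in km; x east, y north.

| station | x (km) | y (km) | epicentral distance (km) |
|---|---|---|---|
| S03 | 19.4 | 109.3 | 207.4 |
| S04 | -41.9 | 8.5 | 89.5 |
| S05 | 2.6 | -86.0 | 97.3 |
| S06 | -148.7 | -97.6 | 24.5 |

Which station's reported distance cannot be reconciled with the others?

Solve using three stations at a time. Using S03, S04, S05 (subtract circle equations pairwise → linear system) gives (x, y) ≈ (-92.5, -65.3).
Distances from that point to each station vs reported:
  S03: calculated 207.4 vs reported 207.4 → residual 0.0 km
  S04: calculated 89.5 vs reported 89.5 → residual 0.0 km
  S05: calculated 97.3 vs reported 97.3 → residual 0.0 km
  S06: calculated 64.8 vs reported 24.5 → residual 40.3 km
S03, S04, S05 are mutually consistent (residuals ≈ 0); S06 is off by 40.3 km.

S06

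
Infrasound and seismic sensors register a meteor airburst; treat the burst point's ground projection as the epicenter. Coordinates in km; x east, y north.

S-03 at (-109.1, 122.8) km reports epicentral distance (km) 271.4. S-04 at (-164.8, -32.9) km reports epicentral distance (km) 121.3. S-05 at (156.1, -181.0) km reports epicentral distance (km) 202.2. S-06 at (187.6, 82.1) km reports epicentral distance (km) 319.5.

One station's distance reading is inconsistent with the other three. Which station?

S-04

Solve using three stations at a time. Using S-03, S-05, S-06 (subtract circle equations pairwise → linear system) gives (x, y) ≈ (-41.9, -140.2).
Distances from that point to each station vs reported:
  S-03: calculated 271.4 vs reported 271.4 → residual 0.0 km
  S-04: calculated 163.1 vs reported 121.3 → residual 41.8 km
  S-05: calculated 202.2 vs reported 202.2 → residual 0.0 km
  S-06: calculated 319.5 vs reported 319.5 → residual 0.0 km
S-03, S-05, S-06 are mutually consistent (residuals ≈ 0); S-04 is off by 41.8 km.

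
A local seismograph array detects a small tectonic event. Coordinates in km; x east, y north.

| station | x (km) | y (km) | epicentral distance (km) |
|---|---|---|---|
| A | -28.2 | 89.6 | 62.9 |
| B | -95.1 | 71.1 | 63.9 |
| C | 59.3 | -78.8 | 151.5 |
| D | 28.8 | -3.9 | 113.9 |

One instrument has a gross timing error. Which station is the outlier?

D

Solve using three stations at a time. Using A, B, C (subtract circle equations pairwise → linear system) gives (x, y) ≈ (-46.6, 29.5).
Distances from that point to each station vs reported:
  A: calculated 62.9 vs reported 62.9 → residual 0.0 km
  B: calculated 63.9 vs reported 63.9 → residual 0.0 km
  C: calculated 151.5 vs reported 151.5 → residual 0.0 km
  D: calculated 82.5 vs reported 113.9 → residual 31.4 km
A, B, C are mutually consistent (residuals ≈ 0); D is off by 31.4 km.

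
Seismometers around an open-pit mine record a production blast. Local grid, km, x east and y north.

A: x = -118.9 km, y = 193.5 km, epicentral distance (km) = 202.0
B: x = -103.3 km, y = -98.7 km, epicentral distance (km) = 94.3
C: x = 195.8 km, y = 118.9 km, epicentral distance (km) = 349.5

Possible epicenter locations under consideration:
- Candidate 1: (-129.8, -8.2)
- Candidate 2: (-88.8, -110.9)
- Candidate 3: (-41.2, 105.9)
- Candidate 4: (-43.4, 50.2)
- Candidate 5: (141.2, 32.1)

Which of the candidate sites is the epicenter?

Candidate 1

For each candidate, compare |candidate − station| to the reported distance:
Candidate 1: residuals A 0.0, B 0.0, C 0.0 → max 0.0 km
Candidate 2: residuals A 103.9, B 75.4, C 16.3 → max 103.9 km
Candidate 3: residuals A 84.9, B 119.5, C 112.1 → max 119.5 km
Candidate 4: residuals A 40.0, B 66.2, C 100.6 → max 100.6 km
Candidate 5: residuals A 104.1, B 183.0, C 247.0 → max 247.0 km
Only Candidate 1 has all residuals ≈ 0.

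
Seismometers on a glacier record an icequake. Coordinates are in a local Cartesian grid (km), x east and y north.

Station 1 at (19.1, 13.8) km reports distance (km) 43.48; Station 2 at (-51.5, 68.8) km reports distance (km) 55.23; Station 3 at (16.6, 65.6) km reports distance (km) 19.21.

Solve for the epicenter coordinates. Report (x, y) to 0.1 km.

Circle about each station: (x − 19.1)² + (y − 13.8)² = 43.48²; (x + 51.5)² + (y − 68.8)² = 55.23²; (x − 16.6)² + (y − 65.6)² = 19.21².
Subtracting pairs of circle equations eliminates x²+y² and gives linear equations (the radical axes):
-141.2 x + 110.0 y = 5670.60
-5.0 x + 103.6 y = 5545.16
Solving the 2×2 system: x ≈ 1.6, y ≈ 53.6 km.
Check against Station 1 (with the unrounded x, y): √((x − 19.1)²+(y − 13.8)²) = 43.48 ≈ 43.48 km. ✓

x ≈ 1.6 km, y ≈ 53.6 km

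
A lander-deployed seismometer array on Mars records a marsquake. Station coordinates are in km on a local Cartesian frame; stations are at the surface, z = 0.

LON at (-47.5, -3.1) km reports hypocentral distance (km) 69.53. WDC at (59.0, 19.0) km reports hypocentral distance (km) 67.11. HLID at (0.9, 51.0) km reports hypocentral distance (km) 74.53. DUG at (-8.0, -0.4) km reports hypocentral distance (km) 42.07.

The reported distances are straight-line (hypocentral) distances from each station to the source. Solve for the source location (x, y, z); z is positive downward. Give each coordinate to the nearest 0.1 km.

(11.9, -14.2, 34.4)

Each station gives a sphere (x−x_i)² + (y−y_i)² + z² = d_i² (stations at z=0).
Subtracting the LON sphere from WDC and HLID: z² cancels, leaving linear equations in x and y:
213.0 x + 44.2 y = 1906.81
96.8 x + 108.2 y = -384.35
Solving: x ≈ 11.898, y ≈ -14.197 km (keep extra digits for the depth step; rounded: 11.9, -14.2).
Then from the LON sphere: z² = 69.53² − (x + 47.5)² − (y + 3.1)² with x = 11.898, y = -14.197, so z ≈ 34.397 ≈ 34.4 km.
Check against DUG (with the unrounded solution): distance 42.06 ≈ 42.07 km. ✓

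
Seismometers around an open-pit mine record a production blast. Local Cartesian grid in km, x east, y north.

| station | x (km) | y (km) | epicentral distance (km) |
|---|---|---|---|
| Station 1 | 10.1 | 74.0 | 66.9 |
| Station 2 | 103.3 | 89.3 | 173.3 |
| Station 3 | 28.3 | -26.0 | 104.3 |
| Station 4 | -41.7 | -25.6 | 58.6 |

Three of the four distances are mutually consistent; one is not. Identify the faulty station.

Solve using three stations at a time. Using Station 2, Station 3, Station 4 (subtract circle equations pairwise → linear system) gives (x, y) ≈ (-59.6, 30.1).
Distances from that point to each station vs reported:
  Station 1: calculated 82.3 vs reported 66.9 → residual 15.4 km
  Station 2: calculated 173.3 vs reported 173.3 → residual 0.0 km
  Station 3: calculated 104.3 vs reported 104.3 → residual 0.0 km
  Station 4: calculated 58.5 vs reported 58.6 → residual 0.1 km
Station 2, Station 3, Station 4 are mutually consistent (residuals ≈ 0); Station 1 is off by 15.4 km.

Station 1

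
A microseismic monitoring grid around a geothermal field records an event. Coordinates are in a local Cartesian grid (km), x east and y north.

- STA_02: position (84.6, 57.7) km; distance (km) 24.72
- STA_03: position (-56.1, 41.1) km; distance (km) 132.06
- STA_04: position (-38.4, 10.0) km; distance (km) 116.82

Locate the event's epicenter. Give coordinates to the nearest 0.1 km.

(75.8, 34.6)

Circle about each station: (x − 84.6)² + (y − 57.7)² = 24.72²; (x + 56.1)² + (y − 41.1)² = 132.06²; (x + 38.4)² + (y − 10.0)² = 116.82².
Subtracting pairs of circle equations eliminates x²+y² and gives linear equations (the radical axes):
-281.4 x − 33.2 y = -22478.80
-246.0 x − 95.4 y = -21947.72
Solving the 2×2 system: x ≈ 75.8, y ≈ 34.6 km.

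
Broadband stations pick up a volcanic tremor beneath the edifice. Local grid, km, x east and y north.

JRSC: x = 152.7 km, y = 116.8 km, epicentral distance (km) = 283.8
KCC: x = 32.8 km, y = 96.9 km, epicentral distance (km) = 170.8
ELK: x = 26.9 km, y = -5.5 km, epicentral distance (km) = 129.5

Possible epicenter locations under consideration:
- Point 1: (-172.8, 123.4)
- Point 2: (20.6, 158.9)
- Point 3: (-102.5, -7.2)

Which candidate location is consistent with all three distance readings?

Point 3

For each candidate, compare |candidate − station| to the reported distance:
Point 1: residuals JRSC 41.8, KCC 36.5, ELK 108.2 → max 108.2 km
Point 2: residuals JRSC 145.2, KCC 107.6, ELK 35.0 → max 145.2 km
Point 3: residuals JRSC 0.1, KCC 0.1, ELK 0.1 → max 0.1 km
Only Point 3 has all residuals ≈ 0.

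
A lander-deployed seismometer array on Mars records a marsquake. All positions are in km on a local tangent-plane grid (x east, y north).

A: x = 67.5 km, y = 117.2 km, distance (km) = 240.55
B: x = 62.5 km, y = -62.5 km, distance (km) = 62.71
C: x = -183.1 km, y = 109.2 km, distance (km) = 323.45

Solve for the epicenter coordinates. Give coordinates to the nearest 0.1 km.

x ≈ 43.0 km, y ≈ -122.1 km

Circle about each station: (x − 67.5)² + (y − 117.2)² = 240.55²; (x − 62.5)² + (y + 62.5)² = 62.71²; (x + 183.1)² + (y − 109.2)² = 323.45².
Subtracting the A equation from the B and C equations removes the quadratic terms:
-10.0 x − 359.4 y = 43452.17
-501.2 x − 16.0 y = -19597.44
Solving the 2×2 system: x ≈ 43.0, y ≈ -122.1 km.
Check against A (with the unrounded x, y): √((x − 67.5)²+(y − 117.2)²) = 240.55 ≈ 240.55 km. ✓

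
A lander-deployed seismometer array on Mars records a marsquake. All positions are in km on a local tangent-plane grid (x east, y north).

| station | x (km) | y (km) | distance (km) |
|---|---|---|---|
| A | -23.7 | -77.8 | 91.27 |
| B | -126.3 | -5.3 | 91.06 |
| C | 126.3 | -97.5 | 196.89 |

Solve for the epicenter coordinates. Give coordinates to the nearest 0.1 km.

-37.0 km east, 12.5 km north

Circle about each station: (x + 23.7)² + (y + 77.8)² = 91.27²; (x + 126.3)² + (y + 5.3)² = 91.06²; (x − 126.3)² + (y + 97.5)² = 196.89².
Subtracting the A equation from the B and C equations removes the quadratic terms:
-205.2 x + 145.0 y = 9403.54
300.0 x − 39.4 y = -11592.05
Solving the 2×2 system: x ≈ -37.0, y ≈ 12.5 km.
Check against A (with the unrounded x, y): √((x + 23.7)²+(y + 77.8)²) = 91.27 ≈ 91.27 km. ✓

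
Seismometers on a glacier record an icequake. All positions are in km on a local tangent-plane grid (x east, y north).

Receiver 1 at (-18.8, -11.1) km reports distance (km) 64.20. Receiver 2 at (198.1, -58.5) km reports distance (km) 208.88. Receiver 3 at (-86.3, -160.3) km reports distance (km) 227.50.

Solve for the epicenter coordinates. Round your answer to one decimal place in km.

Circle about each station: (x + 18.8)² + (y + 11.1)² = 64.20²; (x − 198.1)² + (y + 58.5)² = 208.88²; (x + 86.3)² + (y + 160.3)² = 227.50².
Subtracting pairs of circle equations eliminates x²+y² and gives linear equations (the radical axes):
433.8 x − 94.8 y = 2680.00
-135.0 x − 298.4 y = -14967.48
Solving the 2×2 system: x ≈ 15.6, y ≈ 43.1 km.
Check against Receiver 1 (with the unrounded x, y): √((x + 18.8)²+(y + 11.1)²) = 64.20 ≈ 64.20 km. ✓

x ≈ 15.6 km, y ≈ 43.1 km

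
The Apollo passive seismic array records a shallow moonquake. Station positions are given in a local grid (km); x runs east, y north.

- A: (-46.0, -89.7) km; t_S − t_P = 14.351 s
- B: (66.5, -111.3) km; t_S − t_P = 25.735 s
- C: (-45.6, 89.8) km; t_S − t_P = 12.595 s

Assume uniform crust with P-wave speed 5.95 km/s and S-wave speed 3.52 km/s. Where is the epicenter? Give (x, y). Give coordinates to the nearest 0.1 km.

Distance from S−P lag: d = Δt · v_P v_S / (v_P − v_S) = Δt · (5.95·3.52)/(5.95−3.52) ≈ 8.6189·Δt.
So d_A = 123.69, d_B = 221.81, d_C = 108.56 km.
Circle about each station: (x + 46.0)² + (y + 89.7)² = 123.69²; (x − 66.5)² + (y + 111.3)² = 221.81²; (x + 45.6)² + (y − 89.8)² = 108.56².
Subtracting pairs of circle equations eliminates x²+y² and gives linear equations (the radical axes):
225.0 x − 43.2 y = -27252.61
0.8 x + 359.0 y = 3495.25
Solving the 2×2 system: x ≈ -119.2, y ≈ 10.0 km.

-119.2 km east, 10.0 km north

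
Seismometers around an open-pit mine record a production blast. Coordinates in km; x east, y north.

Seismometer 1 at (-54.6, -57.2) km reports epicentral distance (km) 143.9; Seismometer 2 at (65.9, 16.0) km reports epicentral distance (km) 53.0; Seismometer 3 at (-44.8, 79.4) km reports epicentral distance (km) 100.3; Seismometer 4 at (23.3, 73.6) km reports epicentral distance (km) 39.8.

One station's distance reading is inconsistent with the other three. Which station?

Seismometer 2

Solve using three stations at a time. Using Seismometer 1, Seismometer 3, Seismometer 4 (subtract circle equations pairwise → linear system) gives (x, y) ≈ (48.6, 43.0).
Distances from that point to each station vs reported:
  Seismometer 1: calculated 143.9 vs reported 143.9 → residual 0.0 km
  Seismometer 2: calculated 32.1 vs reported 53.0 → residual 20.9 km
  Seismometer 3: calculated 100.3 vs reported 100.3 → residual 0.0 km
  Seismometer 4: calculated 39.7 vs reported 39.8 → residual 0.1 km
Seismometer 1, Seismometer 3, Seismometer 4 are mutually consistent (residuals ≈ 0); Seismometer 2 is off by 20.9 km.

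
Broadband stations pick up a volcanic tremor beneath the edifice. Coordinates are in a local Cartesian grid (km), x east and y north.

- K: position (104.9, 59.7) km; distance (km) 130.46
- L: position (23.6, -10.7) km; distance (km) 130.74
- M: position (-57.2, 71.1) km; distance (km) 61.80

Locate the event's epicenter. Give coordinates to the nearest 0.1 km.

x ≈ -13.4 km, y ≈ 114.7 km

Circle about each station: (x − 104.9)² + (y − 59.7)² = 130.46²; (x − 23.6)² + (y + 10.7)² = 130.74²; (x + 57.2)² + (y − 71.1)² = 61.80².
Subtracting pairs of circle equations eliminates x²+y² and gives linear equations (the radical axes):
-162.6 x − 140.8 y = -13969.79
-324.2 x + 22.8 y = 6959.52
Solving the 2×2 system: x ≈ -13.4, y ≈ 114.7 km.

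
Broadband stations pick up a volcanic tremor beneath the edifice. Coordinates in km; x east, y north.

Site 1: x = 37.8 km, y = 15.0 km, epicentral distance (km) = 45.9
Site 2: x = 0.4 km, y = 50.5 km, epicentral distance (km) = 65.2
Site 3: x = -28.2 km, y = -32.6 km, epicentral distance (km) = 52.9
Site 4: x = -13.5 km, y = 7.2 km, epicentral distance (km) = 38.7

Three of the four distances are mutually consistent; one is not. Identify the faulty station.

Site 1

Solve using three stations at a time. Using Site 2, Site 3, Site 4 (subtract circle equations pairwise → linear system) gives (x, y) ≈ (20.4, -11.6).
Distances from that point to each station vs reported:
  Site 1: calculated 31.8 vs reported 45.9 → residual 14.1 km
  Site 2: calculated 65.2 vs reported 65.2 → residual 0.0 km
  Site 3: calculated 53.0 vs reported 52.9 → residual 0.1 km
  Site 4: calculated 38.8 vs reported 38.7 → residual 0.1 km
Site 2, Site 3, Site 4 are mutually consistent (residuals ≈ 0); Site 1 is off by 14.1 km.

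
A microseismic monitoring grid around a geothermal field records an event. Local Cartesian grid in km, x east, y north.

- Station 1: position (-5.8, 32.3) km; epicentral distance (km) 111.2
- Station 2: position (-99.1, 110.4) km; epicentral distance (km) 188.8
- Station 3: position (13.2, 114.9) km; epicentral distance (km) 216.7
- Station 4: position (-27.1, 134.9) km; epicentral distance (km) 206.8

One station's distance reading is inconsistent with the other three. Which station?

Solve using three stations at a time. Using Station 1, Station 2, Station 4 (subtract circle equations pairwise → linear system) gives (x, y) ≈ (-46.7, -70.8).
Distances from that point to each station vs reported:
  Station 1: calculated 111.0 vs reported 111.2 → residual 0.2 km
  Station 2: calculated 188.7 vs reported 188.8 → residual 0.1 km
  Station 3: calculated 195.2 vs reported 216.7 → residual 21.5 km
  Station 4: calculated 206.7 vs reported 206.8 → residual 0.1 km
Station 1, Station 2, Station 4 are mutually consistent (residuals ≈ 0); Station 3 is off by 21.5 km.

Station 3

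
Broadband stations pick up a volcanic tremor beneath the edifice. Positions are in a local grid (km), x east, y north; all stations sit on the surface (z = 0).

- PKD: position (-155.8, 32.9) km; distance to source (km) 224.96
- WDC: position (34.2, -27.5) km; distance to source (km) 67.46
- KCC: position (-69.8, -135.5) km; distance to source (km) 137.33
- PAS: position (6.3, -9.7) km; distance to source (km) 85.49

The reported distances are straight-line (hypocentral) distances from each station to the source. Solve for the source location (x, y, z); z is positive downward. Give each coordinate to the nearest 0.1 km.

Each station gives a sphere (x−x_i)² + (y−y_i)² + z² = d_i² (stations at z=0).
Subtracting the PKD sphere from WDC and KCC: z² cancels, leaving linear equations in x and y:
380.0 x − 120.8 y = 22625.99
172.0 x − 336.8 y = 29623.71
Solving: x ≈ 37.702, y ≈ -68.702 km (keep extra digits for the depth step; rounded: 37.7, -68.7).
Then from the PKD sphere: z² = 224.96² − (x + 155.8)² − (y − 32.9)² with x = 37.702, y = -68.702, so z ≈ 53.301 ≈ 53.3 km.
Check against PAS (with the unrounded solution): distance 85.49 ≈ 85.49 km. ✓

x ≈ 37.7 km, y ≈ -68.7 km, depth ≈ 53.3 km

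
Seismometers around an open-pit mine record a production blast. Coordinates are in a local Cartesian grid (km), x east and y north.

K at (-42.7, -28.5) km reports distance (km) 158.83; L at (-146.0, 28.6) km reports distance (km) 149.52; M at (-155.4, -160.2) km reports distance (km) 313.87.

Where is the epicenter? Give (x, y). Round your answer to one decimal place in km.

x ≈ -36.3 km, y ≈ 130.2 km

Circle about each station: (x + 42.7)² + (y + 28.5)² = 158.83²; (x + 146.0)² + (y − 28.6)² = 149.52²; (x + 155.4)² + (y + 160.2)² = 313.87².
Subtracting pairs of circle equations eliminates x²+y² and gives linear equations (the radical axes):
-206.6 x + 114.2 y = 22369.16
-225.4 x − 263.4 y = -26109.75
Solving the 2×2 system: x ≈ -36.3, y ≈ 130.2 km.
Check against K (with the unrounded x, y): √((x + 42.7)²+(y + 28.5)²) = 158.82 ≈ 158.83 km. ✓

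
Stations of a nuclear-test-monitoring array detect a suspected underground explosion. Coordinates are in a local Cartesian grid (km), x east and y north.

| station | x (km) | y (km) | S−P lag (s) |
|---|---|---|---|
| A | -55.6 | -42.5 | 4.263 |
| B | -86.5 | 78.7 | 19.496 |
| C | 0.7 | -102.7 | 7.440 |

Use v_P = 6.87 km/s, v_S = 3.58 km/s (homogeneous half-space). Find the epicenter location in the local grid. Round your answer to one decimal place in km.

Distance from S−P lag: d = Δt · v_P v_S / (v_P − v_S) = Δt · (6.87·3.58)/(6.87−3.58) ≈ 7.4756·Δt.
So d_A = 31.87, d_B = 145.74, d_C = 55.62 km.
Circle about each station: (x + 55.6)² + (y + 42.5)² = 31.87²; (x + 86.5)² + (y − 78.7)² = 145.74²; (x − 0.7)² + (y + 102.7)² = 55.62².
Subtracting pairs of circle equations eliminates x²+y² and gives linear equations (the radical axes):
-61.8 x + 242.4 y = -11446.12
112.6 x − 120.4 y = 3572.28
Solving the 2×2 system: x ≈ -25.8, y ≈ -53.8 km.
Check against A (with the unrounded x, y): √((x + 55.6)²+(y + 42.5)²) = 31.87 ≈ 31.87 km. ✓

x ≈ -25.8 km, y ≈ -53.8 km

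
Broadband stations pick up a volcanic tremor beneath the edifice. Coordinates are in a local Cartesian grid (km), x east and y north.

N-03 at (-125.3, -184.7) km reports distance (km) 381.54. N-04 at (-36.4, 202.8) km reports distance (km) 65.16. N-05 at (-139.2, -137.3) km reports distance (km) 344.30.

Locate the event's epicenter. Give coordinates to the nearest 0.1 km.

Circle about each station: (x + 125.3)² + (y + 184.7)² = 381.54²; (x + 36.4)² + (y − 202.8)² = 65.16²; (x + 139.2)² + (y + 137.3)² = 344.30².
Subtracting pairs of circle equations eliminates x²+y² and gives linear equations (the radical axes):
177.8 x + 775.0 y = 133965.57
-27.8 x + 94.8 y = 15444.03
Solving the 2×2 system: x ≈ 19.0, y ≈ 168.5 km.

(19.0, 168.5)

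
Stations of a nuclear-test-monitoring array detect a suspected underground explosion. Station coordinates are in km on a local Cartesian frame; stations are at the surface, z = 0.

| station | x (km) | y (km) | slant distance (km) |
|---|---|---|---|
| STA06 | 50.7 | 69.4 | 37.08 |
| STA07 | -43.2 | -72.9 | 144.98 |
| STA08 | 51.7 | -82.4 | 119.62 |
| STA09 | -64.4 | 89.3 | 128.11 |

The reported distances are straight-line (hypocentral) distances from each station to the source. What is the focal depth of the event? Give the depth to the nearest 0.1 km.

Each station gives a sphere (x−x_i)² + (y−y_i)² + z² = d_i² (stations at z=0).
Subtracting the STA06 sphere from STA07 and STA08: z² cancels, leaving linear equations in x and y:
-187.8 x − 284.6 y = -19850.47
2.0 x − 303.6 y = -10858.22
Solving: x ≈ 50.991, y ≈ 36.101 km (keep extra digits for the depth step; rounded: 51.0, 36.1).
Then from the STA06 sphere: z² = 37.08² − (x − 50.7)² − (y − 69.4)² with x = 50.991, y = 36.101, so z ≈ 16.310 ≈ 16.3 km.

depth ≈ 16.3 km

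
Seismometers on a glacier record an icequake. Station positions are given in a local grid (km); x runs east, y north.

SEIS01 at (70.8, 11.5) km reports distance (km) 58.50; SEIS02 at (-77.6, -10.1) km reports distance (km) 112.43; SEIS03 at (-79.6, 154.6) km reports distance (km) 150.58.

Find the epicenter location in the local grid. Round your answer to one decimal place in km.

(21.5, 43.0)

Circle about each station: (x − 70.8)² + (y − 11.5)² = 58.50²; (x + 77.6)² + (y + 10.1)² = 112.43²; (x + 79.6)² + (y − 154.6)² = 150.58².
Subtracting the SEIS01 equation from the SEIS02 and SEIS03 equations removes the quadratic terms:
-296.8 x − 43.2 y = -8239.37
-300.8 x + 286.2 y = 5840.34
Solving the 2×2 system: x ≈ 21.5, y ≈ 43.0 km.
Check against SEIS01 (with the unrounded x, y): √((x − 70.8)²+(y − 11.5)²) = 58.51 ≈ 58.50 km. ✓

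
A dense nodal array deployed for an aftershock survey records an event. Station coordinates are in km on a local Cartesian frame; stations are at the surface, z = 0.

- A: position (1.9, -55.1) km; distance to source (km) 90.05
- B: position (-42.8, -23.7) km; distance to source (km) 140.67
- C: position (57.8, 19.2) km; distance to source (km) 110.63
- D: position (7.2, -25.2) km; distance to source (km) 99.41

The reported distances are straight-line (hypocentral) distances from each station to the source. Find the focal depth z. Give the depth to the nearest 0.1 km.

Each station gives a sphere (x−x_i)² + (y−y_i)² + z² = d_i² (stations at z=0).
Subtracting the A sphere from B and C: z² cancels, leaving linear equations in x and y:
-89.4 x + 62.8 y = -12325.14
111.8 x + 148.6 y = -3460.13
Solving: x ≈ 79.495, y ≈ -83.093 km (keep extra digits for the depth step; rounded: 79.5, -83.1).
Then from the A sphere: z² = 90.05² − (x − 1.9)² − (y + 55.1)² with x = 79.495, y = -83.093, so z ≈ 36.117 ≈ 36.1 km.
Check against D (with the unrounded solution): distance 99.41 ≈ 99.41 km. ✓

z ≈ 36.1 km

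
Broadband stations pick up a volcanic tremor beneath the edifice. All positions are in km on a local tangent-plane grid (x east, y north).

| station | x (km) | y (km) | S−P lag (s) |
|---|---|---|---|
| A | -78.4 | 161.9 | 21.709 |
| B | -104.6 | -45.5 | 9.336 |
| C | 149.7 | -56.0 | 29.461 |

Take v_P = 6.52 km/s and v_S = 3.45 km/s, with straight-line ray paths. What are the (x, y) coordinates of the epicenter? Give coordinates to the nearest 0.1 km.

-57.6 km east, 4.2 km north

Distance from S−P lag: d = Δt · v_P v_S / (v_P − v_S) = Δt · (6.52·3.45)/(6.52−3.45) ≈ 7.3270·Δt.
So d_A = 159.06, d_B = 68.41, d_C = 215.86 km.
Circle about each station: (x + 78.4)² + (y − 161.9)² = 159.06²; (x + 104.6)² + (y + 45.5)² = 68.41²; (x − 149.7)² + (y + 56.0)² = 215.86².
Subtracting pairs of circle equations eliminates x²+y² and gives linear equations (the radical axes):
-52.4 x − 414.8 y = 1273.40
456.2 x − 435.8 y = -28107.54
Solving the 2×2 system: x ≈ -57.6, y ≈ 4.2 km.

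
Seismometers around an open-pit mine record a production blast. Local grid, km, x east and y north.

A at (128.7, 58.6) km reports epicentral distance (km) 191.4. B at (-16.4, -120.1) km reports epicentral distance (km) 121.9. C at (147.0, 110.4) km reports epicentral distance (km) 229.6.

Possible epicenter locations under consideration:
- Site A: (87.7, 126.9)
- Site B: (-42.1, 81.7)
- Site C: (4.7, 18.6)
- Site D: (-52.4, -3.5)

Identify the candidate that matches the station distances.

For each candidate, compare |candidate − station| to the reported distance:
Site A: residuals A 111.7, B 146.1, C 168.0 → max 168.0 km
Site B: residuals A 19.0, B 81.5, C 38.3 → max 81.5 km
Site C: residuals A 61.1, B 18.4, C 60.3 → max 61.1 km
Site D: residuals A 0.1, B 0.1, C 0.0 → max 0.1 km
Only Site D has all residuals ≈ 0.

Site D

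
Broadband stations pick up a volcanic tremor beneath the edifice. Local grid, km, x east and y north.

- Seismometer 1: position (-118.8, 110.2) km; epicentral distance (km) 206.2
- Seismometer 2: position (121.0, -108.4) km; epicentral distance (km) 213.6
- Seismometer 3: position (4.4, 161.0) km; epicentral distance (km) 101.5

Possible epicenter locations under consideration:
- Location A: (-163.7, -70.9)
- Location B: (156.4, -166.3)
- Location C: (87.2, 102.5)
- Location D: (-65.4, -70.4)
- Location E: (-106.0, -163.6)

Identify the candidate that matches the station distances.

Location C

For each candidate, compare |candidate − station| to the reported distance:
Location A: residuals Seismometer 1 19.6, Seismometer 2 73.6, Seismometer 3 184.9 → max 184.9 km
Location B: residuals Seismometer 1 183.9, Seismometer 2 145.7, Seismometer 3 259.4 → max 259.4 km
Location C: residuals Seismometer 1 0.1, Seismometer 2 0.0, Seismometer 3 0.1 → max 0.1 km
Location D: residuals Seismometer 1 17.9, Seismometer 2 23.4, Seismometer 3 140.2 → max 140.2 km
Location E: residuals Seismometer 1 67.9, Seismometer 2 20.0, Seismometer 3 241.4 → max 241.4 km
Only Location C has all residuals ≈ 0.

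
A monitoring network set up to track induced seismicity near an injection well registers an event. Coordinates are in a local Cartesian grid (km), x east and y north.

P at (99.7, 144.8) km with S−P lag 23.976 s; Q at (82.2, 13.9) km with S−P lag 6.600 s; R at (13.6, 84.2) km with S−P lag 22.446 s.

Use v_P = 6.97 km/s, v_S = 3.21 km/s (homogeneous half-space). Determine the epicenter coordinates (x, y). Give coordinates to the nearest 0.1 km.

Distance from S−P lag: d = Δt · v_P v_S / (v_P − v_S) = Δt · (6.97·3.21)/(6.97−3.21) ≈ 5.9505·Δt.
So d_P = 142.67, d_Q = 39.27, d_R = 133.56 km.
Circle about each station: (x − 99.7)² + (y − 144.8)² = 142.67²; (x − 82.2)² + (y − 13.9)² = 39.27²; (x − 13.6)² + (y − 84.2)² = 133.56².
Subtracting pairs of circle equations eliminates x²+y² and gives linear equations (the radical axes):
-35.0 x − 261.8 y = -5144.48
-172.2 x − 121.2 y = -21116.07
Solving the 2×2 system: x ≈ 120.1, y ≈ 3.6 km.

120.1 km east, 3.6 km north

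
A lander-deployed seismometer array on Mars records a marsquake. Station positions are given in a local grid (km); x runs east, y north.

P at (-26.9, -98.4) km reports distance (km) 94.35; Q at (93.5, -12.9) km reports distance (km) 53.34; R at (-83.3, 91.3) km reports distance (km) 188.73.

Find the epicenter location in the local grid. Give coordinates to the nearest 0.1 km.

Circle about each station: (x + 26.9)² + (y + 98.4)² = 94.35²; (x − 93.5)² + (y + 12.9)² = 53.34²; (x + 83.3)² + (y − 91.3)² = 188.73².
Subtracting the P equation from the Q and R equations removes the quadratic terms:
240.8 x + 171.0 y = 4559.26
-112.8 x + 379.4 y = -21848.68
Solving the 2×2 system: x ≈ 49.4, y ≈ -42.9 km.

x ≈ 49.4 km, y ≈ -42.9 km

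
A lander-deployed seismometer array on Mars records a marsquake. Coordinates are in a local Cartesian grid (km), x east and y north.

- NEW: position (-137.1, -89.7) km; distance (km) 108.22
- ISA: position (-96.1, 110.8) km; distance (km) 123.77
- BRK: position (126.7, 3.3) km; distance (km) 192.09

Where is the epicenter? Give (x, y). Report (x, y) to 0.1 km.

Circle about each station: (x + 137.1)² + (y + 89.7)² = 108.22²; (x + 96.1)² + (y − 110.8)² = 123.77²; (x − 126.7)² + (y − 3.3)² = 192.09².
Subtracting pairs of circle equations eliminates x²+y² and gives linear equations (the radical axes):
82.0 x + 401.0 y = -8938.09
527.6 x + 186.0 y = -35965.72
Solving the 2×2 system: x ≈ -65.0, y ≈ -9.0 km.
Check against NEW (with the unrounded x, y): √((x + 137.1)²+(y + 89.7)²) = 108.22 ≈ 108.22 km. ✓

x ≈ -65.0 km, y ≈ -9.0 km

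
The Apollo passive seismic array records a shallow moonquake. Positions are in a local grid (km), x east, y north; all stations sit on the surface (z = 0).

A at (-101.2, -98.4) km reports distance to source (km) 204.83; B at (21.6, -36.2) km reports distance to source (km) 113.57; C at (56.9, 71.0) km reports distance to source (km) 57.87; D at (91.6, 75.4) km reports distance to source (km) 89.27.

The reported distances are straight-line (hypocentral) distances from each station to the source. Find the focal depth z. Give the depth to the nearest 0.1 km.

Each station gives a sphere (x−x_i)² + (y−y_i)² + z² = d_i² (stations at z=0).
Subtracting the A sphere from B and C: z² cancels, leaving linear equations in x and y:
245.6 x + 124.4 y = 10910.18
316.2 x + 338.8 y = 26961.00
Solving: x ≈ 7.805, y ≈ 72.294 km (keep extra digits for the depth step; rounded: 7.8, 72.3).
Then from the A sphere: z² = 204.83² − (x + 101.2)² − (y + 98.4)² with x = 7.805, y = 72.294, so z ≈ 30.607 ≈ 30.6 km.

depth ≈ 30.6 km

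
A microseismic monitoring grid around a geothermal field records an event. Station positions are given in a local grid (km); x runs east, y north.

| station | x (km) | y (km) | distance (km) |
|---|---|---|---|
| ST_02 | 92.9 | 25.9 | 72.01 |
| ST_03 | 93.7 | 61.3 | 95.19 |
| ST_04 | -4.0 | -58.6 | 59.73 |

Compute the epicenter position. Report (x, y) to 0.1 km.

Circle about each station: (x − 92.9)² + (y − 25.9)² = 72.01²; (x − 93.7)² + (y − 61.3)² = 95.19²; (x + 4.0)² + (y + 58.6)² = 59.73².
Subtracting pairs of circle equations eliminates x²+y² and gives linear equations (the radical axes):
1.6 x + 70.8 y = -639.54
-193.8 x − 169.0 y = -4233.49
Solving the 2×2 system: x ≈ 30.3, y ≈ -9.7 km.
Check against ST_02 (with the unrounded x, y): √((x − 92.9)²+(y − 25.9)²) = 72.01 ≈ 72.01 km. ✓

(30.3, -9.7)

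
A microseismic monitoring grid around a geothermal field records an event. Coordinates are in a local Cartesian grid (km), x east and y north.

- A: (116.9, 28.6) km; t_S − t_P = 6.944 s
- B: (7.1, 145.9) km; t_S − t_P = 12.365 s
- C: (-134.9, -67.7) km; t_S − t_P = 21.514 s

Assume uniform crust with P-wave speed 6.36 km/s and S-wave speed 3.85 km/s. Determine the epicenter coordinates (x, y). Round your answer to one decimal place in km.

49.3 km east, 32.9 km north

Distance from S−P lag: d = Δt · v_P v_S / (v_P − v_S) = Δt · (6.36·3.85)/(6.36−3.85) ≈ 9.7554·Δt.
So d_A = 67.74, d_B = 120.63, d_C = 209.88 km.
Circle about each station: (x − 116.9)² + (y − 28.6)² = 67.74²; (x − 7.1)² + (y − 145.9)² = 120.63²; (x + 134.9)² + (y + 67.7)² = 209.88².
Subtracting the A equation from the B and C equations removes the quadratic terms:
-219.6 x + 234.6 y = -3109.24
-503.6 x − 192.6 y = -31163.18
Solving the 2×2 system: x ≈ 49.3, y ≈ 32.9 km.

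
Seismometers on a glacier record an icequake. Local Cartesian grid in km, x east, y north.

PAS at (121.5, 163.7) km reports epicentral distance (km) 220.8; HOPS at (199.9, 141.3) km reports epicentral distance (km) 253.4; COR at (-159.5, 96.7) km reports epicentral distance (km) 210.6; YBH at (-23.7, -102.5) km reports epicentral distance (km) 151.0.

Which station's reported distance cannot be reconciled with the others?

YBH

Solve using three stations at a time. Using PAS, HOPS, COR (subtract circle equations pairwise → linear system) gives (x, y) ≈ (10.7, -27.3).
Distances from that point to each station vs reported:
  PAS: calculated 220.8 vs reported 220.8 → residual 0.0 km
  HOPS: calculated 253.4 vs reported 253.4 → residual 0.0 km
  COR: calculated 210.6 vs reported 210.6 → residual 0.0 km
  YBH: calculated 82.7 vs reported 151.0 → residual 68.3 km
PAS, HOPS, COR are mutually consistent (residuals ≈ 0); YBH is off by 68.3 km.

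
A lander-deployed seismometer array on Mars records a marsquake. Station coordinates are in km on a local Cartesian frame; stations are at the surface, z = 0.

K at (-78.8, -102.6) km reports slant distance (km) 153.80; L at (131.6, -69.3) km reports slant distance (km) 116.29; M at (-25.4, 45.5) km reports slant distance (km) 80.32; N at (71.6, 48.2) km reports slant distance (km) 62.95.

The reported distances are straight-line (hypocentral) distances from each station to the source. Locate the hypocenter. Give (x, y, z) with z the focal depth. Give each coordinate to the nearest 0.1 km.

(37.3, -2.7, 14.0)

Each station gives a sphere (x−x_i)² + (y−y_i)² + z² = d_i² (stations at z=0).
Subtracting the K sphere from L and M: z² cancels, leaving linear equations in x and y:
420.8 x + 66.6 y = 15515.93
106.8 x + 296.2 y = 3182.35
Solving: x ≈ 37.301, y ≈ -2.705 km (keep extra digits for the depth step; rounded: 37.3, -2.7).
Then from the K sphere: z² = 153.80² − (x + 78.8)² − (y + 102.6)² with x = 37.301, y = -2.705, so z ≈ 14.000 ≈ 14.0 km.
Check against N (with the unrounded solution): distance 62.96 ≈ 62.95 km. ✓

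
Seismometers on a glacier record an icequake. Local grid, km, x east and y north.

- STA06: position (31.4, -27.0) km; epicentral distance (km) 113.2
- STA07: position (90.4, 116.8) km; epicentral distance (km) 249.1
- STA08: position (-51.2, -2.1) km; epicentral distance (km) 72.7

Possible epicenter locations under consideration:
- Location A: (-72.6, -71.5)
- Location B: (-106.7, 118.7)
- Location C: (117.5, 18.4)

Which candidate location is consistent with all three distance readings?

For each candidate, compare |candidate − station| to the reported distance:
Location A: residuals STA06 0.1, STA07 0.1, STA08 0.1 → max 0.1 km
Location B: residuals STA06 87.5, STA07 52.0, STA08 60.2 → max 87.5 km
Location C: residuals STA06 15.9, STA07 147.0, STA08 97.2 → max 147.0 km
Only Location A has all residuals ≈ 0.

Location A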